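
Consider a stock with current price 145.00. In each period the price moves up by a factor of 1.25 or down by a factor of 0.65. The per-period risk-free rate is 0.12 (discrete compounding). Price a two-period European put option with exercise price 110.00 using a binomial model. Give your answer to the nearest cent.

Risk-neutral probability p = (1 + 0.12 − 0.65)/(1.25 − 0.65) = 0.4700/0.6000 = 0.7833
Terminal stock prices: S_uu = 226.6, S_ud = 117.8, S_dd = 61.26
Terminal payoffs (K − S): max(-116.6, 0) = 0, max(-7.812, 0) = 0, max(48.74, 0) = 48.74
Node u (S = 181.2): V_u = 1/1.12·[0.7833·0.0000 + 0.2167·0.0000] = 0.0000
Node d (S = 94.25): V_d = 1/1.12·[0.7833·0.0000 + 0.2167·48.7375] = 9.4284
Node 0 (S = 145): V_0 = 1/1.12·[0.7833·0.0000 + 0.2167·9.4284] = 1.8239

1.82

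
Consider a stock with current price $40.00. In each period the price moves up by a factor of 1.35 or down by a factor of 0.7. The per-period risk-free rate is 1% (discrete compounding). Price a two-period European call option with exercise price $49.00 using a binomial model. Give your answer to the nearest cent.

$5.33

Risk-neutral probability p = (1 + 0.01 − 0.7)/(1.35 − 0.7) = 0.3100/0.6500 = 0.4769
Terminal stock prices: S_uu = 72.9, S_ud = 37.8, S_dd = 19.6
Terminal payoffs (S − K): max(23.9, 0) = 23.9, max(-11.2, 0) = 0, max(-29.4, 0) = 0
Node u (S = 54): V_u = 1/1.01·[0.4769·23.9000 + 0.5231·0.0000] = 11.2856
Node d (S = 28): V_d = 1/1.01·[0.4769·0.0000 + 0.5231·0.0000] = 0.0000
Node 0 (S = 40): V_0 = 1/1.01·[0.4769·11.2856 + 0.5231·0.0000] = 5.3291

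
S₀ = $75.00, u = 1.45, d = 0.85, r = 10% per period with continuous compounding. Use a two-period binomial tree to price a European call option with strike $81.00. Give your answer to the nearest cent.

Risk-neutral probability p = (e^0.1 − 0.85)/(1.45 − 0.85) = 0.2552/0.6000 = 0.4253
Terminal stock prices: S_uu = 157.7, S_ud = 92.44, S_dd = 54.19
Terminal payoffs (S − K): max(76.69, 0) = 76.69, max(11.44, 0) = 11.44, max(-26.81, 0) = 0
Node u (S = 108.8): V_u = e^(−0.1)·[0.4253·76.6875 + 0.5747·11.4375] = 35.4582
Node d (S = 63.75): V_d = e^(−0.1)·[0.4253·11.4375 + 0.5747·0.0000] = 4.4013
Node 0 (S = 75): V_0 = e^(−0.1)·[0.4253·35.4582 + 0.5747·4.4013] = 15.9336

$15.93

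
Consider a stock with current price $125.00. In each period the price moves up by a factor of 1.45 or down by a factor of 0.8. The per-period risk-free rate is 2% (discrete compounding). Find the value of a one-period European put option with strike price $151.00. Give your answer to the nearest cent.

$33.08

Risk-neutral probability p = (1 + 0.02 − 0.8)/(1.45 − 0.8) = 0.2200/0.6500 = 0.3385
Terminal stock prices: S_u = 181.2, S_d = 100
Terminal payoffs (K − S): max(-30.25, 0) = 0, max(51, 0) = 51
Node 0 (S = 125): V_0 = 1/1.02·[0.3385·0.0000 + 0.6615·51.0000] = 33.0769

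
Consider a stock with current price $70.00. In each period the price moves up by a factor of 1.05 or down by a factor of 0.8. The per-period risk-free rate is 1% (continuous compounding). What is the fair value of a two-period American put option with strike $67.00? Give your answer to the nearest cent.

$2.82

Risk-neutral probability p = (e^0.01 − 0.8)/(1.05 − 0.8) = 0.2101/0.2500 = 0.8402
Terminal stock prices: S_uu = 77.17, S_ud = 58.8, S_dd = 44.8
Terminal payoffs (K − S): max(-10.17, 0) = 0, max(8.2, 0) = 8.2, max(22.2, 0) = 22.2
Node u (S = 73.5): continuation = e^(−0.01)·[0.8402·0.0000 + 0.1598·8.2000] = 1.2973; exercise value = 0.0000 ≤ continuation, so V_u = 1.2973
Node d (S = 56): continuation = e^(−0.01)·[0.8402·8.2000 + 0.1598·22.2000] = 10.3333; exercise value = 11.0000 > continuation, so V_d = 11.0000 (exercise)
Node 0 (S = 70): continuation = e^(−0.01)·[0.8402·1.2973 + 0.1598·11.0000] = 2.8195; exercise value = 0.0000 ≤ continuation, so V_0 = 2.8195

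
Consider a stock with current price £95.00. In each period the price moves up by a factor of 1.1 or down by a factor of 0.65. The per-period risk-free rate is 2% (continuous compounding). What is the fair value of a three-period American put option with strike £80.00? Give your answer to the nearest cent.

Risk-neutral probability p = (e^0.02 − 0.65)/(1.1 − 0.65) = 0.3702/0.4500 = 0.8227
Terminal stock prices: S_uuu = 126.4, S_uud = 74.72, S_udd = 44.15, S_ddd = 26.09
Terminal payoffs (K − S): max(-46.45, 0) = 0, max(5.282, 0) = 5.282, max(35.85, 0) = 35.85, max(53.91, 0) = 53.91
Node uu (S = 115): continuation = e^(−0.02)·[0.8227·0.0000 + 0.1773·5.2825] = 0.9182; exercise value = 0.0000 ≤ continuation, so V_uu = 0.9182
Node ud (S = 67.93): continuation = e^(−0.02)·[0.8227·5.2825 + 0.1773·35.8487] = 10.4909; exercise value = 12.0750 > continuation, so V_ud = 12.0750 (exercise)
Node dd (S = 40.14): continuation = e^(−0.02)·[0.8227·35.8487 + 0.1773·53.9106] = 38.2784; exercise value = 39.8625 > continuation, so V_dd = 39.8625 (exercise)
Node u (S = 104.5): continuation = e^(−0.02)·[0.8227·0.9182 + 0.1773·12.0750] = 2.8393; exercise value = 0.0000 ≤ continuation, so V_u = 2.8393
Node d (S = 61.75): continuation = e^(−0.02)·[0.8227·12.0750 + 0.1773·39.8625] = 16.6659; exercise value = 18.2500 > continuation, so V_d = 18.2500 (exercise)
Node 0 (S = 95): continuation = e^(−0.02)·[0.8227·2.8393 + 0.1773·18.2500] = 5.4617; exercise value = 0.0000 ≤ continuation, so V_0 = 5.4617

£5.46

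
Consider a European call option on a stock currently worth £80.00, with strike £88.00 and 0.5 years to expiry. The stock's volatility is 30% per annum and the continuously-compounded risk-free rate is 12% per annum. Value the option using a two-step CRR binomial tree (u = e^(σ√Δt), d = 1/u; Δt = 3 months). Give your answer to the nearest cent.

£5.98

CRR parameters: u = e^(σ√Δt) = e^(0.3·√0.25) = 1.1618, d = 1/u = 0.8607
Per-period rate: rΔt = 0.12·0.25 = 0.03, so R = e^0.03 = 1.0305
Risk-neutral probability p = (e^0.03 − 0.8607)/(1.1618 − 0.8607) = 0.1697/0.3011 = 0.5637
Terminal stock prices: S_uu = 108, S_ud = 80, S_dd = 59.27
Terminal payoffs (S − K): max(19.99, 0) = 19.99, max(-8, 0) = 0, max(-28.73, 0) = 0
Node u (S = 92.95): V_u = e^(−0.03)·[0.5637·19.9887 + 0.4363·0.0000] = 10.9347
Node d (S = 68.86): V_d = e^(−0.03)·[0.5637·0.0000 + 0.4363·0.0000] = 0.0000
Node 0 (S = 80): V_0 = e^(−0.03)·[0.5637·10.9347 + 0.4363·0.0000] = 5.9818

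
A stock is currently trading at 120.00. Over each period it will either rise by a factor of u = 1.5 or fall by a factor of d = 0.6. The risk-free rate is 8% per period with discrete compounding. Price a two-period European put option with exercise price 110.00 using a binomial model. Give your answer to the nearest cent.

13.33

Risk-neutral probability p = (1 + 0.08 − 0.6)/(1.5 − 0.6) = 0.4800/0.9000 = 0.5333
Terminal stock prices: S_uu = 270, S_ud = 108, S_dd = 43.2
Terminal payoffs (K − S): max(-160, 0) = 0, max(2, 0) = 2, max(66.8, 0) = 66.8
Node u (S = 180): V_u = 1/1.08·[0.5333·0.0000 + 0.4667·2.0000] = 0.8642
Node d (S = 72): V_d = 1/1.08·[0.5333·2.0000 + 0.4667·66.8000] = 29.8519
Node 0 (S = 120): V_0 = 1/1.08·[0.5333·0.8642 + 0.4667·29.8519] = 13.3257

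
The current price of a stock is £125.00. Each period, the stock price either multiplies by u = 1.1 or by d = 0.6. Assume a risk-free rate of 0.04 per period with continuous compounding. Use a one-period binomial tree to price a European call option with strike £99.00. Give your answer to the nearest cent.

£32.61

Risk-neutral probability p = (e^0.04 − 0.6)/(1.1 − 0.6) = 0.4408/0.5000 = 0.8816
Terminal stock prices: S_u = 137.5, S_d = 75
Terminal payoffs (S − K): max(38.5, 0) = 38.5, max(-24, 0) = 0
Node 0 (S = 125): V_0 = e^(−0.04)·[0.8816·38.5000 + 0.1184·0.0000] = 32.6115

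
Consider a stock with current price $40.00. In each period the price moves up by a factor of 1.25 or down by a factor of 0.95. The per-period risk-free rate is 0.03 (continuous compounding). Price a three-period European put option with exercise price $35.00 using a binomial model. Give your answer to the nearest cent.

Risk-neutral probability p = (e^0.03 − 0.95)/(1.25 − 0.95) = 0.0805/0.3000 = 0.2682
Terminal stock prices: S_uuu = 78.12, S_uud = 59.38, S_udd = 45.12, S_ddd = 34.29
Terminal payoffs (K − S): max(-43.12, 0) = 0, max(-24.38, 0) = 0, max(-10.12, 0) = 0, max(0.705, 0) = 0.705
Node uu (S = 62.5): V_uu = e^(−0.03)·[0.2682·0.0000 + 0.7318·0.0000] = 0.0000
Node ud (S = 47.5): V_ud = e^(−0.03)·[0.2682·0.0000 + 0.7318·0.0000] = 0.0000
Node dd (S = 36.1): V_dd = e^(−0.03)·[0.2682·0.0000 + 0.7318·0.7050] = 0.5007
Node u (S = 50): V_u = e^(−0.03)·[0.2682·0.0000 + 0.7318·0.0000] = 0.0000
Node d (S = 38): V_d = e^(−0.03)·[0.2682·0.0000 + 0.7318·0.5007] = 0.3556
Node 0 (S = 40): V_0 = e^(−0.03)·[0.2682·0.0000 + 0.7318·0.3556] = 0.2525

$0.25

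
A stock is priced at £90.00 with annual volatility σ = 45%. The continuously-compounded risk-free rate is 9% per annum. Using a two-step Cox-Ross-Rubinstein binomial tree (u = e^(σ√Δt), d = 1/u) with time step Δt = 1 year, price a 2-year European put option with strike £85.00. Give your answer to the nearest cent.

£10.49

CRR parameters: u = e^(σ√Δt) = e^(0.45·√1) = 1.5683, d = 1/u = 0.6376
Per-period rate: rΔt = 0.09·1 = 0.09, so R = e^0.09 = 1.0942
Risk-neutral probability p = (e^0.09 − 0.6376)/(1.5683 − 0.6376) = 0.4565/0.9307 = 0.4905
Terminal stock prices: S_uu = 221.4, S_ud = 90, S_dd = 36.59
Terminal payoffs (K − S): max(-136.4, 0) = 0, max(-5, 0) = 0, max(48.41, 0) = 48.41
Node u (S = 141.1): V_u = e^(−0.09)·[0.4905·0.0000 + 0.5095·0.0000] = 0.0000
Node d (S = 57.39): V_d = e^(−0.09)·[0.4905·0.0000 + 0.5095·48.4087] = 22.5393
Node 0 (S = 90): V_0 = e^(−0.09)·[0.4905·0.0000 + 0.5095·22.5393] = 10.4943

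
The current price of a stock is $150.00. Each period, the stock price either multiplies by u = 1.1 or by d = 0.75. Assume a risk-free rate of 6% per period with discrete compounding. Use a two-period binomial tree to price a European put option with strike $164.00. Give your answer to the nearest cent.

Risk-neutral probability p = (1 + 0.06 − 0.75)/(1.1 − 0.75) = 0.3100/0.3500 = 0.8857
Terminal stock prices: S_uu = 181.5, S_ud = 123.8, S_dd = 84.38
Terminal payoffs (K − S): max(-17.5, 0) = 0, max(40.25, 0) = 40.25, max(79.62, 0) = 79.62
Node u (S = 165): V_u = 1/1.06·[0.8857·0.0000 + 0.1143·40.2500] = 4.3396
Node d (S = 112.5): V_d = 1/1.06·[0.8857·40.2500 + 0.1143·79.6250] = 42.2170
Node 0 (S = 150): V_0 = 1/1.06·[0.8857·4.3396 + 0.1143·42.2170] = 8.1778

$8.18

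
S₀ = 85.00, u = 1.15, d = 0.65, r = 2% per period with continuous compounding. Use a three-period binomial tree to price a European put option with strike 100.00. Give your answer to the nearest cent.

Risk-neutral probability p = (e^0.02 − 0.65)/(1.15 − 0.65) = 0.3702/0.5000 = 0.7404
Terminal stock prices: S_uuu = 129.3, S_uud = 73.07, S_udd = 41.3, S_ddd = 23.34
Terminal payoffs (K − S): max(-29.27, 0) = 0, max(26.93, 0) = 26.93, max(58.7, 0) = 58.7, max(76.66, 0) = 76.66
Node uu (S = 112.4): V_uu = e^(−0.02)·[0.7404·0.0000 + 0.2596·26.9319] = 6.8530
Node ud (S = 63.54): V_ud = e^(−0.02)·[0.7404·26.9319 + 0.2596·58.7006] = 34.4824
Node dd (S = 35.91): V_dd = e^(−0.02)·[0.7404·58.7006 + 0.2596·76.6569] = 62.1074
Node u (S = 97.75): V_u = e^(−0.02)·[0.7404·6.8530 + 0.2596·34.4824] = 13.7478
Node d (S = 55.25): V_d = e^(−0.02)·[0.7404·34.4824 + 0.2596·62.1074] = 40.8289
Node 0 (S = 85): V_0 = e^(−0.02)·[0.7404·13.7478 + 0.2596·40.8289] = 20.3666

20.37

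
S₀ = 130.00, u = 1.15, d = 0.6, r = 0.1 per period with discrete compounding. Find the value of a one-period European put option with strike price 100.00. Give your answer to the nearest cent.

1.82

Risk-neutral probability p = (1 + 0.1 − 0.6)/(1.15 − 0.6) = 0.5000/0.5500 = 0.9091
Terminal stock prices: S_u = 149.5, S_d = 78
Terminal payoffs (K − S): max(-49.5, 0) = 0, max(22, 0) = 22
Node 0 (S = 130): V_0 = 1/1.1·[0.9091·0.0000 + 0.0909·22.0000] = 1.8182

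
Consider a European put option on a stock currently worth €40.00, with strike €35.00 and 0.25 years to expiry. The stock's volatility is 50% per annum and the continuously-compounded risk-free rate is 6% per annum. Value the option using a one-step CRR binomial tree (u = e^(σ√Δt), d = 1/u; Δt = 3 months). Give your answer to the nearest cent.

€2.02

CRR parameters: u = e^(σ√Δt) = e^(0.5·√0.25) = 1.2840, d = 1/u = 0.7788
Per-period rate: rΔt = 0.06·0.25 = 0.015, so R = e^0.015 = 1.0151
Risk-neutral probability p = (e^0.015 − 0.7788)/(1.2840 − 0.7788) = 0.2363/0.5052 = 0.4677
Terminal stock prices: S_u = 51.36, S_d = 31.15
Terminal payoffs (K − S): max(-16.36, 0) = 0, max(3.848, 0) = 3.848
Node 0 (S = 40): V_0 = e^(−0.015)·[0.4677·0.0000 + 0.5323·3.8480] = 2.0176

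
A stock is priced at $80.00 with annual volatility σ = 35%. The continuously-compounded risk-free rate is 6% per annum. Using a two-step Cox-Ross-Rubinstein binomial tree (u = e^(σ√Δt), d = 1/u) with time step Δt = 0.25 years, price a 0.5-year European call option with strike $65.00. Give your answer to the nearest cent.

CRR parameters: u = e^(σ√Δt) = e^(0.35·√0.25) = 1.1912, d = 1/u = 0.8395
Per-period rate: rΔt = 0.06·0.25 = 0.015, so R = e^0.015 = 1.0151
Risk-neutral probability p = (e^0.015 − 0.8395)/(1.1912 − 0.8395) = 0.1757/0.3518 = 0.4993
Terminal stock prices: S_uu = 113.5, S_ud = 80, S_dd = 56.38
Terminal payoffs (S − K): max(48.53, 0) = 48.53, max(15, 0) = 15, max(-8.625, 0) = 0
Node u (S = 95.3): V_u = e^(−0.015)·[0.4993·48.5254 + 0.5007·15.0000] = 31.2674
Node d (S = 67.16): V_d = e^(−0.015)·[0.4993·15.0000 + 0.5007·0.0000] = 7.3783
Node 0 (S = 80): V_0 = e^(−0.015)·[0.4993·31.2674 + 0.5007·7.3783] = 19.0192

$19.02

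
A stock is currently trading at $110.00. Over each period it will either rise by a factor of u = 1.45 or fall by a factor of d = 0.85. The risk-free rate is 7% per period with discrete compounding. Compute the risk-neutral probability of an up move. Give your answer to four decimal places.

Risk-neutral probability p = (1 + 0.07 − 0.85)/(1.45 − 0.85) = 0.2200/0.6000 = 0.3667

p = 0.3667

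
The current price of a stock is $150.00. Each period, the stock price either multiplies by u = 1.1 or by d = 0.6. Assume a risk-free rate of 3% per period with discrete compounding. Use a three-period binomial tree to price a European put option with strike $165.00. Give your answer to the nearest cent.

Risk-neutral probability p = (1 + 0.03 − 0.6)/(1.1 − 0.6) = 0.4300/0.5000 = 0.8600
Terminal stock prices: S_uuu = 199.7, S_uud = 108.9, S_udd = 59.4, S_ddd = 32.4
Terminal payoffs (K − S): max(-34.65, 0) = 0, max(56.1, 0) = 56.1, max(105.6, 0) = 105.6, max(132.6, 0) = 132.6
Node uu (S = 181.5): V_uu = 1/1.03·[0.8600·0.0000 + 0.1400·56.1000] = 7.6252
Node ud (S = 99): V_ud = 1/1.03·[0.8600·56.1000 + 0.1400·105.6000] = 61.1942
Node dd (S = 54): V_dd = 1/1.03·[0.8600·105.6000 + 0.1400·132.6000] = 106.1942
Node u (S = 165): V_u = 1/1.03·[0.8600·7.6252 + 0.1400·61.1942] = 14.6844
Node d (S = 90): V_d = 1/1.03·[0.8600·61.1942 + 0.1400·106.1942] = 65.5283
Node 0 (S = 150): V_0 = 1/1.03·[0.8600·14.6844 + 0.1400·65.5283] = 21.1675

$21.17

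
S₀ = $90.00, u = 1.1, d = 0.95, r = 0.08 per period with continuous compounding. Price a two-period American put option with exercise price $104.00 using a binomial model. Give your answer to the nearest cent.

$14.00

Risk-neutral probability p = (e^0.08 − 0.95)/(1.1 − 0.95) = 0.1333/0.1500 = 0.8886
Terminal stock prices: S_uu = 108.9, S_ud = 94.05, S_dd = 81.22
Terminal payoffs (K − S): max(-4.9, 0) = 0, max(9.95, 0) = 9.95, max(22.78, 0) = 22.78
Node u (S = 99): continuation = e^(−0.08)·[0.8886·0.0000 + 0.1114·9.9500] = 1.0234; exercise value = 5.0000 > continuation, so V_u = 5.0000 (exercise)
Node d (S = 85.5): continuation = e^(−0.08)·[0.8886·9.9500 + 0.1114·22.7750] = 10.5041; exercise value = 18.5000 > continuation, so V_d = 18.5000 (exercise)
Node 0 (S = 90): continuation = e^(−0.08)·[0.8886·5.0000 + 0.1114·18.5000] = 6.0041; exercise value = 14.0000 > continuation, so V_0 = 14.0000 (exercise)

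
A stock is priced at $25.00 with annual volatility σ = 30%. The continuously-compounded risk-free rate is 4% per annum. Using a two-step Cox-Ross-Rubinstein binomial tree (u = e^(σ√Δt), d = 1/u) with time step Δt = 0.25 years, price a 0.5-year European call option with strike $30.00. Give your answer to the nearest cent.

$0.90

CRR parameters: u = e^(σ√Δt) = e^(0.3·√0.25) = 1.1618, d = 1/u = 0.8607
Per-period rate: rΔt = 0.04·0.25 = 0.01, so R = e^0.01 = 1.0101
Risk-neutral probability p = (e^0.01 − 0.8607)/(1.1618 − 0.8607) = 0.1493/0.3011 = 0.4959
Terminal stock prices: S_uu = 33.75, S_ud = 25, S_dd = 18.52
Terminal payoffs (S − K): max(3.746, 0) = 3.746, max(-5, 0) = 0, max(-11.48, 0) = 0
Node u (S = 29.05): V_u = e^(−0.01)·[0.4959·3.7465 + 0.5041·0.0000] = 1.8396
Node d (S = 21.52): V_d = e^(−0.01)·[0.4959·0.0000 + 0.5041·0.0000] = 0.0000
Node 0 (S = 25): V_0 = e^(−0.01)·[0.4959·1.8396 + 0.5041·0.0000] = 0.9032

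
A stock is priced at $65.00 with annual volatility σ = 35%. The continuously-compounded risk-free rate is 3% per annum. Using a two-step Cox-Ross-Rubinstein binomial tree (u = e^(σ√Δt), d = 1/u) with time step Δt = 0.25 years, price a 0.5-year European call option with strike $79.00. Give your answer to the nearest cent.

CRR parameters: u = e^(σ√Δt) = e^(0.35·√0.25) = 1.1912, d = 1/u = 0.8395
Per-period rate: rΔt = 0.03·0.25 = 0.0075, so R = e^0.0075 = 1.0075
Risk-neutral probability p = (e^0.0075 − 0.8395)/(1.1912 − 0.8395) = 0.1681/0.3518 = 0.4778
Terminal stock prices: S_uu = 92.24, S_ud = 65, S_dd = 45.8
Terminal payoffs (S − K): max(13.24, 0) = 13.24, max(-14, 0) = 0, max(-33.2, 0) = 0
Node u (S = 77.43): V_u = e^(−0.0075)·[0.4778·13.2394 + 0.5222·0.0000] = 6.2780
Node d (S = 54.56): V_d = e^(−0.0075)·[0.4778·0.0000 + 0.5222·0.0000] = 0.0000
Node 0 (S = 65): V_0 = e^(−0.0075)·[0.4778·6.2780 + 0.5222·0.0000] = 2.9770

$2.98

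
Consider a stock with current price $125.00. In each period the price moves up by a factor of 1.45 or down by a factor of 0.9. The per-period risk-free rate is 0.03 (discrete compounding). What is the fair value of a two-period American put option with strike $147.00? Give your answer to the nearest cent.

$25.58

Risk-neutral probability p = (1 + 0.03 − 0.9)/(1.45 − 0.9) = 0.1300/0.5500 = 0.2364
Terminal stock prices: S_uu = 262.8, S_ud = 163.1, S_dd = 101.2
Terminal payoffs (K − S): max(-115.8, 0) = 0, max(-16.12, 0) = 0, max(45.75, 0) = 45.75
Node u (S = 181.2): continuation = 1/1.03·[0.2364·0.0000 + 0.7636·0.0000] = 0.0000; exercise value = 0.0000 ≤ continuation, so V_u = 0.0000
Node d (S = 112.5): continuation = 1/1.03·[0.2364·0.0000 + 0.7636·45.7500] = 33.9188; exercise value = 34.5000 > continuation, so V_d = 34.5000 (exercise)
Node 0 (S = 125): continuation = 1/1.03·[0.2364·0.0000 + 0.7636·34.5000] = 25.5781; exercise value = 22.0000 ≤ continuation, so V_0 = 25.5781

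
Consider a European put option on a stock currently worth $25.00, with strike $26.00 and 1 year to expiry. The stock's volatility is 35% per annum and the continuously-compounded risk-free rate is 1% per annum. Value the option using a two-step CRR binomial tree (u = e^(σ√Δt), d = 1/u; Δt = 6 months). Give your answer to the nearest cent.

$3.73

CRR parameters: u = e^(σ√Δt) = e^(0.35·√0.5) = 1.2808, d = 1/u = 0.7808
Per-period rate: rΔt = 0.01·0.5 = 0.005, so R = e^0.005 = 1.0050
Risk-neutral probability p = (e^0.005 − 0.7808)/(1.2808 − 0.7808) = 0.2243/0.5000 = 0.4485
Terminal stock prices: S_uu = 41.01, S_ud = 25, S_dd = 15.24
Terminal payoffs (K − S): max(-15.01, 0) = 0, max(1, 0) = 1, max(10.76, 0) = 10.76
Node u (S = 32.02): V_u = e^(−0.005)·[0.4485·0.0000 + 0.5515·1.0000] = 0.5488
Node d (S = 19.52): V_d = e^(−0.005)·[0.4485·1.0000 + 0.5515·10.7603] = 6.3513
Node 0 (S = 25): V_0 = e^(−0.005)·[0.4485·0.5488 + 0.5515·6.3513] = 3.7304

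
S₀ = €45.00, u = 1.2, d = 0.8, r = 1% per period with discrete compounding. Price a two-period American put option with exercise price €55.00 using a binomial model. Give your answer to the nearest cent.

€11.82

Risk-neutral probability p = (1 + 0.01 − 0.8)/(1.2 − 0.8) = 0.2100/0.4000 = 0.5250
Terminal stock prices: S_uu = 64.8, S_ud = 43.2, S_dd = 28.8
Terminal payoffs (K − S): max(-9.8, 0) = 0, max(11.8, 0) = 11.8, max(26.2, 0) = 26.2
Node u (S = 54): continuation = 1/1.01·[0.5250·0.0000 + 0.4750·11.8000] = 5.5495; exercise value = 1.0000 ≤ continuation, so V_u = 5.5495
Node d (S = 36): continuation = 1/1.01·[0.5250·11.8000 + 0.4750·26.2000] = 18.4554; exercise value = 19.0000 > continuation, so V_d = 19.0000 (exercise)
Node 0 (S = 45): continuation = 1/1.01·[0.5250·5.5495 + 0.4750·19.0000] = 11.8203; exercise value = 10.0000 ≤ continuation, so V_0 = 11.8203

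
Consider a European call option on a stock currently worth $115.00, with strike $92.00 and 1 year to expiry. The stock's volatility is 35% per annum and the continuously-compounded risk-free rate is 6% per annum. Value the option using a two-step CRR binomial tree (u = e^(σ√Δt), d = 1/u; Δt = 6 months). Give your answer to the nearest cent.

$33.53

CRR parameters: u = e^(σ√Δt) = e^(0.35·√0.5) = 1.2808, d = 1/u = 0.7808
Per-period rate: rΔt = 0.06·0.5 = 0.03, so R = e^0.03 = 1.0305
Risk-neutral probability p = (e^0.03 − 0.7808)/(1.2808 − 0.7808) = 0.2497/0.5000 = 0.4993
Terminal stock prices: S_uu = 188.7, S_ud = 115, S_dd = 70.1
Terminal payoffs (S − K): max(96.65, 0) = 96.65, max(23, 0) = 23, max(-21.9, 0) = 0
Node u (S = 147.3): V_u = e^(−0.03)·[0.4993·96.6525 + 0.5007·23.0000] = 58.0114
Node d (S = 89.79): V_d = e^(−0.03)·[0.4993·23.0000 + 0.5007·0.0000] = 11.1455
Node 0 (S = 115): V_0 = e^(−0.03)·[0.4993·58.0114 + 0.5007·11.1455] = 33.5268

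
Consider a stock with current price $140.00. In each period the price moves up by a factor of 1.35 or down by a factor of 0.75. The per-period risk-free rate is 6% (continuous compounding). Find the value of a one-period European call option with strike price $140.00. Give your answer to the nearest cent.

Risk-neutral probability p = (e^0.06 − 0.75)/(1.35 − 0.75) = 0.3118/0.6000 = 0.5197
Terminal stock prices: S_u = 189, S_d = 105
Terminal payoffs (S − K): max(49, 0) = 49, max(-35, 0) = 0
Node 0 (S = 140): V_0 = e^(−0.06)·[0.5197·49.0000 + 0.4803·0.0000] = 23.9836

$23.98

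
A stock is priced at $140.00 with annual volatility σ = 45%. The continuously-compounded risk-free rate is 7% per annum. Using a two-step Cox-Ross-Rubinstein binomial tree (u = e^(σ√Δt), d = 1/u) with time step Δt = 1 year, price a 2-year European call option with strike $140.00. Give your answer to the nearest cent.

CRR parameters: u = e^(σ√Δt) = e^(0.45·√1) = 1.5683, d = 1/u = 0.6376
Per-period rate: rΔt = 0.07·1 = 0.07, so R = e^0.07 = 1.0725
Risk-neutral probability p = (e^0.07 − 0.6376)/(1.5683 − 0.6376) = 0.4349/0.9307 = 0.4673
Terminal stock prices: S_uu = 344.3, S_ud = 140, S_dd = 56.92
Terminal payoffs (S − K): max(204.3, 0) = 204.3, max(0, 0) = 0, max(-83.08, 0) = 0
Node u (S = 219.6): V_u = e^(−0.07)·[0.4673·204.3444 + 0.5327·0.0000] = 89.0286
Node d (S = 89.27): V_d = e^(−0.07)·[0.4673·0.0000 + 0.5327·0.0000] = 0.0000
Node 0 (S = 140): V_0 = e^(−0.07)·[0.4673·89.0286 + 0.5327·0.0000] = 38.7879

$38.79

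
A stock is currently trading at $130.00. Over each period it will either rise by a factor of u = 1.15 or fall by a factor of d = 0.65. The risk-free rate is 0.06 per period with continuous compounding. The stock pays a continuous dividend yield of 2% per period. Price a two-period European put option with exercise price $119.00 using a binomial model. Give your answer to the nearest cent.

Per-period risk-free factor R = e^0.06 = 1.0618; dividend-adjusted growth = e^(0.06−0.02) = 1.0408.
Risk-neutral probability p = (1.0408 − 0.65)/(1.15 − 0.65) = 0.3908/0.5000 = 0.7816
Terminal stock prices: S_uu = 171.9, S_ud = 97.17, S_dd = 54.93
Terminal payoffs (K − S): max(-52.92, 0) = 0, max(21.83, 0) = 21.83, max(64.07, 0) = 64.07
Node u (S = 149.5): V_u = e^(−0.06)·[0.7816·0.0000 + 0.2184·21.8250] = 4.4886
Node d (S = 84.5): V_d = e^(−0.06)·[0.7816·21.8250 + 0.2184·64.0750] = 29.2432
Node 0 (S = 130): V_0 = e^(−0.06)·[0.7816·4.4886 + 0.2184·29.2432] = 9.3182

$9.32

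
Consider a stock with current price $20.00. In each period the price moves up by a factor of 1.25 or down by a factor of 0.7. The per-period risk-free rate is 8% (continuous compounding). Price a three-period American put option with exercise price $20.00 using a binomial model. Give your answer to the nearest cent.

Risk-neutral probability p = (e^0.08 − 0.7)/(1.25 − 0.7) = 0.3833/0.5500 = 0.6969
Terminal stock prices: S_uuu = 39.06, S_uud = 21.88, S_udd = 12.25, S_ddd = 6.86
Terminal payoffs (K − S): max(-19.06, 0) = 0, max(-1.875, 0) = 0, max(7.75, 0) = 7.75, max(13.14, 0) = 13.14
Node uu (S = 31.25): continuation = e^(−0.08)·[0.6969·0.0000 + 0.3031·0.0000] = 0.0000; exercise value = 0.0000 ≤ continuation, so V_uu = 0.0000
Node ud (S = 17.5): continuation = e^(−0.08)·[0.6969·0.0000 + 0.3031·7.7500] = 2.1685; exercise value = 2.5000 > continuation, so V_ud = 2.5000 (exercise)
Node dd (S = 9.8): continuation = e^(−0.08)·[0.6969·7.7500 + 0.3031·13.1400] = 8.6623; exercise value = 10.2000 > continuation, so V_dd = 10.2000 (exercise)
Node u (S = 25): continuation = e^(−0.08)·[0.6969·0.0000 + 0.3031·2.5000] = 0.6995; exercise value = 0.0000 ≤ continuation, so V_u = 0.6995
Node d (S = 14): continuation = e^(−0.08)·[0.6969·2.5000 + 0.3031·10.2000] = 4.4623; exercise value = 6.0000 > continuation, so V_d = 6.0000 (exercise)
Node 0 (S = 20): continuation = e^(−0.08)·[0.6969·0.6995 + 0.3031·6.0000] = 2.1289; exercise value = 0.0000 ≤ continuation, so V_0 = 2.1289

$2.13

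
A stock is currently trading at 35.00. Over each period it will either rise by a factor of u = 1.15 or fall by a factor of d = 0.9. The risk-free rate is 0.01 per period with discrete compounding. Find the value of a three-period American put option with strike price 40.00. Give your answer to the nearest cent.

5.70

Risk-neutral probability p = (1 + 0.01 − 0.9)/(1.15 − 0.9) = 0.1100/0.2500 = 0.4400
Terminal stock prices: S_uuu = 53.23, S_uud = 41.66, S_udd = 32.6, S_ddd = 25.52
Terminal payoffs (K − S): max(-13.23, 0) = 0, max(-1.659, 0) = 0, max(7.398, 0) = 7.398, max(14.48, 0) = 14.48
Node uu (S = 46.29): continuation = 1/1.01·[0.4400·0.0000 + 0.5600·0.0000] = 0.0000; exercise value = 0.0000 ≤ continuation, so V_uu = 0.0000
Node ud (S = 36.23): continuation = 1/1.01·[0.4400·0.0000 + 0.5600·7.3975] = 4.1016; exercise value = 3.7750 ≤ continuation, so V_ud = 4.1016
Node dd (S = 28.35): continuation = 1/1.01·[0.4400·7.3975 + 0.5600·14.4850] = 11.2540; exercise value = 11.6500 > continuation, so V_dd = 11.6500 (exercise)
Node u (S = 40.25): continuation = 1/1.01·[0.4400·0.0000 + 0.5600·4.1016] = 2.2741; exercise value = 0.0000 ≤ continuation, so V_u = 2.2741
Node d (S = 31.5): continuation = 1/1.01·[0.4400·4.1016 + 0.5600·11.6500] = 8.2462; exercise value = 8.5000 > continuation, so V_d = 8.5000 (exercise)
Node 0 (S = 35): continuation = 1/1.01·[0.4400·2.2741 + 0.5600·8.5000] = 5.7036; exercise value = 5.0000 ≤ continuation, so V_0 = 5.7036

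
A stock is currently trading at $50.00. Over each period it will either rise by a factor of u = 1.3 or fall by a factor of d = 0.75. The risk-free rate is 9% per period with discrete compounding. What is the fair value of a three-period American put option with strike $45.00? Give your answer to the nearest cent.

$3.24

Risk-neutral probability p = (1 + 0.09 − 0.75)/(1.3 − 0.75) = 0.3400/0.5500 = 0.6182
Terminal stock prices: S_uuu = 109.9, S_uud = 63.38, S_udd = 36.56, S_ddd = 21.09
Terminal payoffs (K − S): max(-64.85, 0) = 0, max(-18.38, 0) = 0, max(8.438, 0) = 8.438, max(23.91, 0) = 23.91
Node uu (S = 84.5): continuation = 1/1.09·[0.6182·0.0000 + 0.3818·0.0000] = 0.0000; exercise value = 0.0000 ≤ continuation, so V_uu = 0.0000
Node ud (S = 48.75): continuation = 1/1.09·[0.6182·0.0000 + 0.3818·8.4375] = 2.9556; exercise value = 0.0000 ≤ continuation, so V_ud = 2.9556
Node dd (S = 28.12): continuation = 1/1.09·[0.6182·8.4375 + 0.3818·23.9062] = 13.1594; exercise value = 16.8750 > continuation, so V_dd = 16.8750 (exercise)
Node u (S = 65): continuation = 1/1.09·[0.6182·0.0000 + 0.3818·2.9556] = 1.0353; exercise value = 0.0000 ≤ continuation, so V_u = 1.0353
Node d (S = 37.5): continuation = 1/1.09·[0.6182·2.9556 + 0.3818·16.8750] = 7.5874; exercise value = 7.5000 ≤ continuation, so V_d = 7.5874
Node 0 (S = 50): continuation = 1/1.09·[0.6182·1.0353 + 0.3818·7.5874] = 3.2450; exercise value = 0.0000 ≤ continuation, so V_0 = 3.2450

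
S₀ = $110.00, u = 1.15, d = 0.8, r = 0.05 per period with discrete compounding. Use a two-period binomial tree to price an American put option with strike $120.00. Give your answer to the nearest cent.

$12.19

Risk-neutral probability p = (1 + 0.05 − 0.8)/(1.15 − 0.8) = 0.2500/0.3500 = 0.7143
Terminal stock prices: S_uu = 145.5, S_ud = 101.2, S_dd = 70.4
Terminal payoffs (K − S): max(-25.47, 0) = 0, max(18.8, 0) = 18.8, max(49.6, 0) = 49.6
Node u (S = 126.5): continuation = 1/1.05·[0.7143·0.0000 + 0.2857·18.8000] = 5.1156; exercise value = 0.0000 ≤ continuation, so V_u = 5.1156
Node d (S = 88): continuation = 1/1.05·[0.7143·18.8000 + 0.2857·49.6000] = 26.2857; exercise value = 32.0000 > continuation, so V_d = 32.0000 (exercise)
Node 0 (S = 110): continuation = 1/1.05·[0.7143·5.1156 + 0.2857·32.0000] = 12.1875; exercise value = 10.0000 ≤ continuation, so V_0 = 12.1875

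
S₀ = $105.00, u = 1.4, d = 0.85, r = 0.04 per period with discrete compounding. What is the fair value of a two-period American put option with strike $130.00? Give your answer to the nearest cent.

$26.70

Risk-neutral probability p = (1 + 0.04 − 0.85)/(1.4 − 0.85) = 0.1900/0.5500 = 0.3455
Terminal stock prices: S_uu = 205.8, S_ud = 125, S_dd = 75.86
Terminal payoffs (K − S): max(-75.8, 0) = 0, max(5.05, 0) = 5.05, max(54.14, 0) = 54.14
Node u (S = 147): continuation = 1/1.04·[0.3455·0.0000 + 0.6545·5.0500] = 3.1783; exercise value = 0.0000 ≤ continuation, so V_u = 3.1783
Node d (S = 89.25): continuation = 1/1.04·[0.3455·5.0500 + 0.6545·54.1375] = 35.7500; exercise value = 40.7500 > continuation, so V_d = 40.7500 (exercise)
Node 0 (S = 105): continuation = 1/1.04·[0.3455·3.1783 + 0.6545·40.7500] = 26.7026; exercise value = 25.0000 ≤ continuation, so V_0 = 26.7026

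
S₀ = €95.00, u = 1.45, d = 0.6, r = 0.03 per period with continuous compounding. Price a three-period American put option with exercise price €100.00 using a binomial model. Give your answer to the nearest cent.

€26.47

Risk-neutral probability p = (e^0.03 − 0.6)/(1.45 − 0.6) = 0.4305/0.8500 = 0.5064
Terminal stock prices: S_uuu = 289.6, S_uud = 119.8, S_udd = 49.59, S_ddd = 20.52
Terminal payoffs (K − S): max(-189.6, 0) = 0, max(-19.84, 0) = 0, max(50.41, 0) = 50.41, max(79.48, 0) = 79.48
Node uu (S = 199.7): continuation = e^(−0.03)·[0.5064·0.0000 + 0.4936·0.0000] = 0.0000; exercise value = 0.0000 ≤ continuation, so V_uu = 0.0000
Node ud (S = 82.65): continuation = e^(−0.03)·[0.5064·0.0000 + 0.4936·50.4100] = 24.1462; exercise value = 17.3500 ≤ continuation, so V_ud = 24.1462
Node dd (S = 34.2): continuation = e^(−0.03)·[0.5064·50.4100 + 0.4936·79.4800] = 62.8446; exercise value = 65.8000 > continuation, so V_dd = 65.8000 (exercise)
Node u (S = 137.8): continuation = e^(−0.03)·[0.5064·0.0000 + 0.4936·24.1462] = 11.5659; exercise value = 0.0000 ≤ continuation, so V_u = 11.5659
Node d (S = 57): continuation = e^(−0.03)·[0.5064·24.1462 + 0.4936·65.8000] = 43.3845; exercise value = 43.0000 ≤ continuation, so V_d = 43.3845
Node 0 (S = 95): continuation = e^(−0.03)·[0.5064·11.5659 + 0.4936·43.3845] = 26.4650; exercise value = 5.0000 ≤ continuation, so V_0 = 26.4650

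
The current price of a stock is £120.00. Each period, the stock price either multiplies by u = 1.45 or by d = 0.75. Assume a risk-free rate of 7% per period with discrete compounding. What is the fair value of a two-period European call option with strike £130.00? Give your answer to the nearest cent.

Risk-neutral probability p = (1 + 0.07 − 0.75)/(1.45 − 0.75) = 0.3200/0.7000 = 0.4571
Terminal stock prices: S_uu = 252.3, S_ud = 130.5, S_dd = 67.5
Terminal payoffs (S − K): max(122.3, 0) = 122.3, max(0.5, 0) = 0.5, max(-62.5, 0) = 0
Node u (S = 174): V_u = 1/1.07·[0.4571·122.3000 + 0.5429·0.5000] = 52.5047
Node d (S = 90): V_d = 1/1.07·[0.4571·0.5000 + 0.5429·0.0000] = 0.2136
Node 0 (S = 120): V_0 = 1/1.07·[0.4571·52.5047 + 0.5429·0.2136] = 22.5403

£22.54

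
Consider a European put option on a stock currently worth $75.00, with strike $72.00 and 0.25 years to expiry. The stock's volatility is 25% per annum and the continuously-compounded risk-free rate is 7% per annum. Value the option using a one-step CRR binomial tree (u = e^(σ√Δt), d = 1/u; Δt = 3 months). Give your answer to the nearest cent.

CRR parameters: u = e^(σ√Δt) = e^(0.25·√0.25) = 1.1331, d = 1/u = 0.8825
Per-period rate: rΔt = 0.07·0.25 = 0.0175, so R = e^0.0175 = 1.0177
Risk-neutral probability p = (e^0.0175 − 0.8825)/(1.1331 − 0.8825) = 0.1352/0.2507 = 0.5392
Terminal stock prices: S_u = 84.99, S_d = 66.19
Terminal payoffs (K − S): max(-12.99, 0) = 0, max(5.813, 0) = 5.813
Node 0 (S = 75): V_0 = e^(−0.0175)·[0.5392·0.0000 + 0.4608·5.8127] = 2.6319

$2.63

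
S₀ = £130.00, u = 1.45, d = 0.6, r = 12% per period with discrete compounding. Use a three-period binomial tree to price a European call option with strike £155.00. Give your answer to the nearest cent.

Risk-neutral probability p = (1 + 0.12 − 0.6)/(1.45 − 0.6) = 0.5200/0.8500 = 0.6118
Terminal stock prices: S_uuu = 396.3, S_uud = 164, S_udd = 67.86, S_ddd = 28.08
Terminal payoffs (S − K): max(241.3, 0) = 241.3, max(8.995, 0) = 8.995, max(-87.14, 0) = 0, max(-126.9, 0) = 0
Node uu (S = 273.3): V_uu = 1/1.12·[0.6118·241.3212 + 0.3882·8.9950] = 134.9321
Node ud (S = 113.1): V_ud = 1/1.12·[0.6118·8.9950 + 0.3882·0.0000] = 4.9132
Node dd (S = 46.8): V_dd = 1/1.12·[0.6118·0.0000 + 0.3882·0.0000] = 0.0000
Node u (S = 188.5): V_u = 1/1.12·[0.6118·134.9321 + 0.3882·4.9132] = 75.4055
Node d (S = 78): V_d = 1/1.12·[0.6118·4.9132 + 0.3882·0.0000] = 2.6837
Node 0 (S = 130): V_0 = 1/1.12·[0.6118·75.4055 + 0.3882·2.6837] = 42.1182

£42.12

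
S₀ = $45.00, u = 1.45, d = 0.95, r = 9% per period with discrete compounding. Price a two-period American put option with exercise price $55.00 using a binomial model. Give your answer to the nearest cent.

$10.00

Risk-neutral probability p = (1 + 0.09 − 0.95)/(1.45 − 0.95) = 0.1400/0.5000 = 0.2800
Terminal stock prices: S_uu = 94.61, S_ud = 61.99, S_dd = 40.61
Terminal payoffs (K − S): max(-39.61, 0) = 0, max(-6.987, 0) = 0, max(14.39, 0) = 14.39
Node u (S = 65.25): continuation = 1/1.09·[0.2800·0.0000 + 0.7200·0.0000] = 0.0000; exercise value = 0.0000 ≤ continuation, so V_u = 0.0000
Node d (S = 42.75): continuation = 1/1.09·[0.2800·0.0000 + 0.7200·14.3875] = 9.5037; exercise value = 12.2500 > continuation, so V_d = 12.2500 (exercise)
Node 0 (S = 45): continuation = 1/1.09·[0.2800·0.0000 + 0.7200·12.2500] = 8.0917; exercise value = 10.0000 > continuation, so V_0 = 10.0000 (exercise)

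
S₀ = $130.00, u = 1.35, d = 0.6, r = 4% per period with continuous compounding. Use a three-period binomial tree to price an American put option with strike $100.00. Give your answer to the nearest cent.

$14.87

Risk-neutral probability p = (e^0.04 − 0.6)/(1.35 − 0.6) = 0.4408/0.7500 = 0.5877
Terminal stock prices: S_uuu = 319.8, S_uud = 142.2, S_udd = 63.18, S_ddd = 28.08
Terminal payoffs (K − S): max(-219.8, 0) = 0, max(-42.16, 0) = 0, max(36.82, 0) = 36.82, max(71.92, 0) = 71.92
Node uu (S = 236.9): continuation = e^(−0.04)·[0.5877·0.0000 + 0.4123·0.0000] = 0.0000; exercise value = 0.0000 ≤ continuation, so V_uu = 0.0000
Node ud (S = 105.3): continuation = e^(−0.04)·[0.5877·0.0000 + 0.4123·36.8200] = 14.5839; exercise value = 0.0000 ≤ continuation, so V_ud = 14.5839
Node dd (S = 46.8): continuation = e^(−0.04)·[0.5877·36.8200 + 0.4123·71.9200] = 49.2789; exercise value = 53.2000 > continuation, so V_dd = 53.2000 (exercise)
Node u (S = 175.5): continuation = e^(−0.04)·[0.5877·0.0000 + 0.4123·14.5839] = 5.7765; exercise value = 0.0000 ≤ continuation, so V_u = 5.7765
Node d (S = 78): continuation = e^(−0.04)·[0.5877·14.5839 + 0.4123·53.2000] = 29.3074; exercise value = 22.0000 ≤ continuation, so V_d = 29.3074
Node 0 (S = 130): continuation = e^(−0.04)·[0.5877·5.7765 + 0.4123·29.3074] = 14.8703; exercise value = 0.0000 ≤ continuation, so V_0 = 14.8703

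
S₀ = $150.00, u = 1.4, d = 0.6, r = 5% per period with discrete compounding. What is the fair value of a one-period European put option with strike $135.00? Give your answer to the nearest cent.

Risk-neutral probability p = (1 + 0.05 − 0.6)/(1.4 − 0.6) = 0.4500/0.8000 = 0.5625
Terminal stock prices: S_u = 210, S_d = 90
Terminal payoffs (K − S): max(-75, 0) = 0, max(45, 0) = 45
Node 0 (S = 150): V_0 = 1/1.05·[0.5625·0.0000 + 0.4375·45.0000] = 18.7500

$18.75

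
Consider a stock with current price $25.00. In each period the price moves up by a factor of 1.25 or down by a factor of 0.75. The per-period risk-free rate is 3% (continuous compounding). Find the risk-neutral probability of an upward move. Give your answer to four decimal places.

Risk-neutral probability p = (e^0.03 − 0.75)/(1.25 − 0.75) = 0.2805/0.5000 = 0.5609

p = 0.5609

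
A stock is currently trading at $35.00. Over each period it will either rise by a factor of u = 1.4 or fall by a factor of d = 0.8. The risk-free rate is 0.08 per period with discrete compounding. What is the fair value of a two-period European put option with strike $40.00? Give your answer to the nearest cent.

Risk-neutral probability p = (1 + 0.08 − 0.8)/(1.4 − 0.8) = 0.2800/0.6000 = 0.4667
Terminal stock prices: S_uu = 68.6, S_ud = 39.2, S_dd = 22.4
Terminal payoffs (K − S): max(-28.6, 0) = 0, max(0.8, 0) = 0.8, max(17.6, 0) = 17.6
Node u (S = 49): V_u = 1/1.08·[0.4667·0.0000 + 0.5333·0.8000] = 0.3951
Node d (S = 28): V_d = 1/1.08·[0.4667·0.8000 + 0.5333·17.6000] = 9.0370
Node 0 (S = 35): V_0 = 1/1.08·[0.4667·0.3951 + 0.5333·9.0370] = 4.6334

$4.63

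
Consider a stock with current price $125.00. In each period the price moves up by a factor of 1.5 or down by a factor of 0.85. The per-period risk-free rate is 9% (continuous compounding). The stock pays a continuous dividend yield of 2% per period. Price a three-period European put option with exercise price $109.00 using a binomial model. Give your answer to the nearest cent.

$7.00

Per-period risk-free factor R = e^0.09 = 1.0942; dividend-adjusted growth = e^(0.09−0.02) = 1.0725.
Risk-neutral probability p = (1.0725 − 0.85)/(1.5 − 0.85) = 0.2225/0.6500 = 0.3423
Terminal stock prices: S_uuu = 421.9, S_uud = 239.1, S_udd = 135.5, S_ddd = 76.77
Terminal payoffs (K − S): max(-312.9, 0) = 0, max(-130.1, 0) = 0, max(-26.47, 0) = 0, max(32.23, 0) = 32.23
Node uu (S = 281.2): V_uu = e^(−0.09)·[0.3423·0.0000 + 0.6577·0.0000] = 0.0000
Node ud (S = 159.4): V_ud = e^(−0.09)·[0.3423·0.0000 + 0.6577·0.0000] = 0.0000
Node dd (S = 90.31): V_dd = e^(−0.09)·[0.3423·0.0000 + 0.6577·32.2344] = 19.3752
Node u (S = 187.5): V_u = e^(−0.09)·[0.3423·0.0000 + 0.6577·0.0000] = 0.0000
Node d (S = 106.2): V_d = e^(−0.09)·[0.3423·0.0000 + 0.6577·19.3752] = 11.6460
Node 0 (S = 125): V_0 = e^(−0.09)·[0.3423·0.0000 + 0.6577·11.6460] = 7.0001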